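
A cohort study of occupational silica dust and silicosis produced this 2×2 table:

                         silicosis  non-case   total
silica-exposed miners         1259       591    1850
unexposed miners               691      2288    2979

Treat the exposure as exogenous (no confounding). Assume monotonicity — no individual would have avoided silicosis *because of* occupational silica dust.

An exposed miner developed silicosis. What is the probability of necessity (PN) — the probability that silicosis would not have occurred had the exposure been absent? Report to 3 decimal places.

p₁ = P(outcome | exposed) = 1259/1850 = 0.68054
p₀ = P(outcome | unexposed) = 691/2979 = 0.23196
Under exogeneity and monotonicity, PN = (p₁ − p₀)/p₁.
PN = (0.68054 − 0.23196) / 0.68054 ≈ 0.6592

PN ≈ 0.659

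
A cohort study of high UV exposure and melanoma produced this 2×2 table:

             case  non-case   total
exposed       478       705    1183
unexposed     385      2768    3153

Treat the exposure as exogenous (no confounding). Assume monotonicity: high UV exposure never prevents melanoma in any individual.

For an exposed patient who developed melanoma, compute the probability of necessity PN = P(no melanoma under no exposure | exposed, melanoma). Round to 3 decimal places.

p₁ = P(outcome | exposed) = 478/1183 = 0.40406
p₀ = P(outcome | unexposed) = 385/3153 = 0.12211
Under exogeneity and monotonicity, PN = (p₁ − p₀) / p₁.
PN = (0.40406 − 0.12211) / 0.40406 = 0.28195 / 0.40406 ≈ 0.6978

PN ≈ 0.698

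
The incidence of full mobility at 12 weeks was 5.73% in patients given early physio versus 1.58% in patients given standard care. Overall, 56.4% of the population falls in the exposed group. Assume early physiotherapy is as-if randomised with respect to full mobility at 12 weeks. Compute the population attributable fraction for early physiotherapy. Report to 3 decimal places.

PAF ≈ 0.597

p₁ = 0.0573, p₀ = 0.0158.
Overall risk P(Y=1) = π·p₁ + (1−π)·p₀ = 0.564×0.0573 + 0.436×0.0158 = 0.039206.
Under exogeneity, PAF = [P(Y=1) − p₀] / P(Y=1).
PAF = (0.039206 − 0.0158) / 0.039206 ≈ 0.5970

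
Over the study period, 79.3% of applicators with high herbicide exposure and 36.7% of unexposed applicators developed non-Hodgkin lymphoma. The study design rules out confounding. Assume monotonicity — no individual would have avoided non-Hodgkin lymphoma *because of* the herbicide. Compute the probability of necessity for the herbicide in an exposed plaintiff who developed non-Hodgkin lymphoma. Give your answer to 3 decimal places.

PN ≈ 0.537

p₁ = 0.793, p₀ = 0.367.
Under exogeneity and monotonicity, PN = (p₁ − p₀) / p₁.
PN = (0.793 − 0.367) / 0.793 = 0.426 / 0.793 ≈ 0.5372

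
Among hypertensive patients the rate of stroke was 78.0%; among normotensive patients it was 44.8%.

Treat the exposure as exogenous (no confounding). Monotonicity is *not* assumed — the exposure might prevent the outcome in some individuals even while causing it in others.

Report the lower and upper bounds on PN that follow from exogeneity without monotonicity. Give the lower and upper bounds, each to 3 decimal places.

p₁ = 0.78, p₀ = 0.448.
Under exogeneity alone the bounds on PN are max{0,(p₁−p₀)/p₁} ≤ PN ≤ min{1,(1−p₀)/p₁}.
  lower = (p₁ − p₀)/p₁ = 0.332 / 0.78 ≈ 0.4256
  upper = min{1, (1 − p₀)/p₁} = 0.552 / 0.78 ≈ 0.7077

0.426 ≤ PN ≤ 0.708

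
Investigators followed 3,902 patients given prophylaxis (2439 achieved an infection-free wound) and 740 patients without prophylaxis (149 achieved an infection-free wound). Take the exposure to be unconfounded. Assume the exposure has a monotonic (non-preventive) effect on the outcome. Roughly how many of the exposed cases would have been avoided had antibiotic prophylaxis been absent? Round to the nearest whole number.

about 1653 cases

p₁ = P(outcome | exposed) = 2439/3902 = 0.62506
p₀ = P(outcome | unexposed) = 149/740 = 0.20135
PN = (p₁ − p₀)/p₁ = (0.62506 − 0.20135) / 0.62506 ≈ 0.67787.
Attributable cases ≈ PN × (exposed cases) = 0.67787 × 2439 ≈ 1653.33.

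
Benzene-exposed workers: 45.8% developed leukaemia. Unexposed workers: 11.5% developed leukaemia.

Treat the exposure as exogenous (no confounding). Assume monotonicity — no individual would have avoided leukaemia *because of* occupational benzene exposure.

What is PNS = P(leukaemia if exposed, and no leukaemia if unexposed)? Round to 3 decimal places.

PNS ≈ 0.343

p₁ = 0.458, p₀ = 0.115.
Under exogeneity and monotonicity, PNS = p₁ − p₀.
PNS = 0.458 − 0.115 = 0.343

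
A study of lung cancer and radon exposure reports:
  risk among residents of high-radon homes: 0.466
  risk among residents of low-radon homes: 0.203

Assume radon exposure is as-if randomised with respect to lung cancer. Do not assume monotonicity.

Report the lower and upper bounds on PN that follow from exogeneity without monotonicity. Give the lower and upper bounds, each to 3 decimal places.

0.564 ≤ PN ≤ 1.000

Let p₁ = 0.466, p₀ = 0.203.
Under exogeneity alone the bounds on PN are max{0,(p₁−p₀)/p₁} ≤ PN ≤ min{1,(1−p₀)/p₁}.
  lower = (p₁ − p₀)/p₁ = 0.263 / 0.466 ≈ 0.5644
  upper = min{1, (1 − p₀)/p₁} = 0.797 / 0.466 ≈ 1.7103 → capped at 1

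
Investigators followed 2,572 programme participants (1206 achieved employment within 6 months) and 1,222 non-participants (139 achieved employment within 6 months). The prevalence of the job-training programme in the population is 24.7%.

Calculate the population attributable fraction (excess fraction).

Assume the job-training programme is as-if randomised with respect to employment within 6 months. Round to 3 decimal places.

p₁ = P(outcome | exposed) = 1206/2572 = 0.4689
p₀ = P(outcome | unexposed) = 139/1222 = 0.11375
Overall risk P(Y=1) = π·p₁ + (1−π)·p₀ = 0.247×0.4689 + 0.753×0.11375 = 0.20147.
Under exogeneity, PAF = [P(Y=1) − p₀] / P(Y=1).
PAF = (0.20147 − 0.11375) / 0.20147 ≈ 0.4354

PAF ≈ 0.435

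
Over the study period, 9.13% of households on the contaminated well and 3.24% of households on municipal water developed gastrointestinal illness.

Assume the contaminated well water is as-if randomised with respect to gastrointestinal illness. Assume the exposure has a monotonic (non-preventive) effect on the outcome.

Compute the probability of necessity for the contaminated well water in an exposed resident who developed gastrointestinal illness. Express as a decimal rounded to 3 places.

PN ≈ 0.645

p₁ = 0.0913, p₀ = 0.0324.
Under exogeneity and monotonicity, PN = (p₁ − p₀) / p₁.
PN = (0.0913 − 0.0324) / 0.0913 = 0.0589 / 0.0913 ≈ 0.6451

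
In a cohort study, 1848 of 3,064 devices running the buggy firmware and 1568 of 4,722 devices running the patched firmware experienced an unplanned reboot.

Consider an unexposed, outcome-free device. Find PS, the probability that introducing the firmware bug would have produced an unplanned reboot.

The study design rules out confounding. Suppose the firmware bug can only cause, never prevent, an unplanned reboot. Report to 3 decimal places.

p₁ = P(outcome | exposed) = 1848/3064 = 0.60313
p₀ = P(outcome | unexposed) = 1568/4722 = 0.33206
Under exogeneity and monotonicity, PS = (p₁ − p₀) / (1 − p₀).
PS = (0.60313 − 0.33206) / (1 − 0.33206) = 0.27107 / 0.66794 ≈ 0.4058

PS ≈ 0.406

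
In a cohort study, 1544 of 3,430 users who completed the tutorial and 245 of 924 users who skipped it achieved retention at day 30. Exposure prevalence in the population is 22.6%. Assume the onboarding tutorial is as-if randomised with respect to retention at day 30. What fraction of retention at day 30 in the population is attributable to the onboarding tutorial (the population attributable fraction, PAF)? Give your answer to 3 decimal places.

PAF ≈ 0.136

p₁ = P(outcome | exposed) = 1544/3430 = 0.45015
p₀ = P(outcome | unexposed) = 245/924 = 0.26515
Overall risk P(Y=1) = π·p₁ + (1−π)·p₀ = 0.226×0.45015 + 0.774×0.26515 = 0.30696.
Under exogeneity, PAF = [P(Y=1) − p₀] / P(Y=1).
PAF = (0.30696 − 0.26515) / 0.30696 ≈ 0.1362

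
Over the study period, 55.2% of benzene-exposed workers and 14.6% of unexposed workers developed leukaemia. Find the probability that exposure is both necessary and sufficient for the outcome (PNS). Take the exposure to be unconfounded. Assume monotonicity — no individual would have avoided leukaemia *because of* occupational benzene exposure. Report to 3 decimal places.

PNS ≈ 0.406

p₁ = 0.552, p₀ = 0.146.
Under exogeneity and monotonicity, PNS = p₁ − p₀.
PNS = 0.552 − 0.146 = 0.406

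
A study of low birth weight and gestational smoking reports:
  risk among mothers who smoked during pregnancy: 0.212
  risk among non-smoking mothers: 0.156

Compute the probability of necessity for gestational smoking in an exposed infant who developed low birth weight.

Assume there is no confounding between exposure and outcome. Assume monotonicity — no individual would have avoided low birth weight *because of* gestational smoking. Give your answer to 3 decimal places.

Let p₁ = 0.212, p₀ = 0.156.
Under exogeneity and monotonicity, PN = (p₁ − p₀) / p₁.
PN = (0.212 − 0.156) / 0.212 = 0.056 / 0.212 ≈ 0.2642

PN ≈ 0.264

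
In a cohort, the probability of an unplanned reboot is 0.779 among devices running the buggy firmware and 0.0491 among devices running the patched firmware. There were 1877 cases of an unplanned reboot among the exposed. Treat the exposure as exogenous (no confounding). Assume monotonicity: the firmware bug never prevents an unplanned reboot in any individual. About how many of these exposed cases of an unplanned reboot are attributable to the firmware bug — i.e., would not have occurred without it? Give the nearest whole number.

Let p₁ = 0.779, p₀ = 0.0491.
PN = (p₁ − p₀)/p₁ = (0.779 − 0.0491) / 0.779 ≈ 0.93697.
Attributable cases ≈ PN × (exposed cases) = 0.93697 × 1877 ≈ 1758.69.

about 1759 cases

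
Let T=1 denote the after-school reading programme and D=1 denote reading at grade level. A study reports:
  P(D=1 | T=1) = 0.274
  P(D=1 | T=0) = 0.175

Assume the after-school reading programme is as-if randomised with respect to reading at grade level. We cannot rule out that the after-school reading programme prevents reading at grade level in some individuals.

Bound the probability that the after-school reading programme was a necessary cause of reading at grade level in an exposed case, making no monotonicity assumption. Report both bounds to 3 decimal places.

0.361 ≤ PN ≤ 1.000

Let p₁ = 0.274, p₀ = 0.175.
Under exogeneity alone the bounds on PN are max{0,(p₁−p₀)/p₁} ≤ PN ≤ min{1,(1−p₀)/p₁}.
  lower = (p₁ − p₀)/p₁ = 0.099 / 0.274 ≈ 0.3613
  upper = min{1, (1 − p₀)/p₁} = 0.825 / 0.274 ≈ 3.0109 → capped at 1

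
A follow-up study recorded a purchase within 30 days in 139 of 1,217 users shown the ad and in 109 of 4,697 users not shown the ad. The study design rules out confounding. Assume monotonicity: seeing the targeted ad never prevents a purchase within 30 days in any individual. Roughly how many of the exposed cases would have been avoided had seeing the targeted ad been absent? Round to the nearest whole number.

p₁ = P(outcome | exposed) = 139/1217 = 0.11422
p₀ = P(outcome | unexposed) = 109/4697 = 0.023206
PN = (p₁ − p₀)/p₁ = (0.11422 − 0.023206) / 0.11422 ≈ 0.79682.
Attributable cases ≈ PN × (exposed cases) = 0.79682 × 139 ≈ 110.76.

about 111 cases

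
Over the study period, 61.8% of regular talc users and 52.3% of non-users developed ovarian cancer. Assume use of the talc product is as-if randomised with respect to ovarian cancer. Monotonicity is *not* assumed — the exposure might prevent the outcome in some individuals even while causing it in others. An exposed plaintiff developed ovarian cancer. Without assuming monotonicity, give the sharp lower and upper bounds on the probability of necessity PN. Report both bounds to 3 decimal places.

p₁ = 0.618, p₀ = 0.523.
Under exogeneity alone the bounds on PN are max{0,(p₁−p₀)/p₁} ≤ PN ≤ min{1,(1−p₀)/p₁}.
  lower = (p₁ − p₀)/p₁ = 0.095 / 0.618 ≈ 0.1537
  upper = min{1, (1 − p₀)/p₁} = 0.477 / 0.618 ≈ 0.7718

0.154 ≤ PN ≤ 0.772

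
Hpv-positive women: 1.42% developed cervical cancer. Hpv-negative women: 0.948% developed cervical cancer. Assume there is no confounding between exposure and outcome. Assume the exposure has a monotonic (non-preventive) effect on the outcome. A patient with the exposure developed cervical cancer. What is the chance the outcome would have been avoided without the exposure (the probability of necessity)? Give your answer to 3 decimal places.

PN ≈ 0.332

p₁ = 0.0142, p₀ = 0.00948.
Under exogeneity and monotonicity, PN = (p₁ − p₀) / p₁.
PN = (0.0142 − 0.00948) / 0.0142 = 0.00472 / 0.0142 ≈ 0.3324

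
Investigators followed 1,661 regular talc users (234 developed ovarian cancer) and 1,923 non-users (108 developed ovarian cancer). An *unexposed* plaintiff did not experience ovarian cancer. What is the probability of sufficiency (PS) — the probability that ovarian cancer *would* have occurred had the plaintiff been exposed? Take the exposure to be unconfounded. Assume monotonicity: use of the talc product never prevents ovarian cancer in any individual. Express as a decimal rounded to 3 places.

p₁ = P(outcome | exposed) = 234/1661 = 0.14088
p₀ = P(outcome | unexposed) = 108/1923 = 0.056162
Under exogeneity and monotonicity, PS = (p₁ − p₀) / (1 − p₀).
PS = (0.14088 − 0.056162) / (1 − 0.056162) = 0.084717 / 0.94384 ≈ 0.0898

PS ≈ 0.090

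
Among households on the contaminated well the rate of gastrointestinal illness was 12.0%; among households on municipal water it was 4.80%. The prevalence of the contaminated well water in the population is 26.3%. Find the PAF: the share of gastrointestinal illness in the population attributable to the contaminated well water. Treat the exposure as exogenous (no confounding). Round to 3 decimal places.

p₁ = 0.12, p₀ = 0.048.
Overall risk P(Y=1) = π·p₁ + (1−π)·p₀ = 0.263×0.12 + 0.737×0.048 = 0.066936.
Under exogeneity, PAF = [P(Y=1) − p₀] / P(Y=1).
PAF = (0.066936 − 0.048) / 0.066936 ≈ 0.2829

PAF ≈ 0.283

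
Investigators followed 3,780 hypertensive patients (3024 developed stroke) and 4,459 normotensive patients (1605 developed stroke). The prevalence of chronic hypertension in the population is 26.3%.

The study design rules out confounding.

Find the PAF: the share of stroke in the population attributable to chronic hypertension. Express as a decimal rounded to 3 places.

p₁ = P(outcome | exposed) = 3024/3780 = 0.8
p₀ = P(outcome | unexposed) = 1605/4459 = 0.35995
Overall risk P(Y=1) = π·p₁ + (1−π)·p₀ = 0.263×0.8 + 0.737×0.35995 = 0.47568.
Under exogeneity, PAF = [P(Y=1) − p₀] / P(Y=1).
PAF = (0.47568 − 0.35995) / 0.47568 ≈ 0.2433

PAF ≈ 0.243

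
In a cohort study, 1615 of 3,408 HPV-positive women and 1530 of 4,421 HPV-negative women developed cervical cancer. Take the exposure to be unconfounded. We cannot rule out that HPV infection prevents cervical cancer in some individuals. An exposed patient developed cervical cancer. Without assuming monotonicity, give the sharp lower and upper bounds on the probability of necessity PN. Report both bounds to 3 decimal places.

p₁ = P(outcome | exposed) = 1615/3408 = 0.47388
p₀ = P(outcome | unexposed) = 1530/4421 = 0.34608
Under exogeneity alone the bounds on PN are max{0,(p₁−p₀)/p₁} ≤ PN ≤ min{1,(1−p₀)/p₁}.
  lower = (p₁ − p₀)/p₁ = 0.12781 / 0.47388 ≈ 0.2697
  upper = min{1, (1 − p₀)/p₁} = 0.65392 / 0.47388 ≈ 1.3799 → capped at 1

0.270 ≤ PN ≤ 1.000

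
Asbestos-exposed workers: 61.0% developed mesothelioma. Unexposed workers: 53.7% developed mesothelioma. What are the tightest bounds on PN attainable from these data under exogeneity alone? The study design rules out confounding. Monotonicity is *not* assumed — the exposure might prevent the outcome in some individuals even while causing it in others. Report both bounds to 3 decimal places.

p₁ = 0.61, p₀ = 0.537.
Under exogeneity alone the bounds on PN are max{0,(p₁−p₀)/p₁} ≤ PN ≤ min{1,(1−p₀)/p₁}.
  lower = (p₁ − p₀)/p₁ = 0.073 / 0.61 ≈ 0.1197
  upper = min{1, (1 − p₀)/p₁} = 0.463 / 0.61 ≈ 0.7590

0.120 ≤ PN ≤ 0.759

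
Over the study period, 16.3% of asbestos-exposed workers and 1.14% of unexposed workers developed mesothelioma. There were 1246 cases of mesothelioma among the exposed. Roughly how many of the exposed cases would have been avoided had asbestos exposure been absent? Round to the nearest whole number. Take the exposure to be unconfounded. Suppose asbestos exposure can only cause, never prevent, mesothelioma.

about 1159 cases

p₁ = 0.163, p₀ = 0.0114.
PN = (p₁ − p₀)/p₁ = (0.163 − 0.0114) / 0.163 ≈ 0.93006.
Attributable cases ≈ PN × (exposed cases) = 0.93006 × 1246 ≈ 1158.86.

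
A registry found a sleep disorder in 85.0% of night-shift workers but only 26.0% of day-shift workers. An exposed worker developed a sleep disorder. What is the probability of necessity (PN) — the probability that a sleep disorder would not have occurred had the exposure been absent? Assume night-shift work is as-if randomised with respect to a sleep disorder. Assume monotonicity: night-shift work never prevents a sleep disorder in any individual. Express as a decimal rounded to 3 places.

PN ≈ 0.694

p₁ = 0.85, p₀ = 0.26.
Under exogeneity and monotonicity, PN = (p₁ − p₀) / p₁.
PN = (0.85 − 0.26) / 0.85 = 0.59 / 0.85 ≈ 0.6941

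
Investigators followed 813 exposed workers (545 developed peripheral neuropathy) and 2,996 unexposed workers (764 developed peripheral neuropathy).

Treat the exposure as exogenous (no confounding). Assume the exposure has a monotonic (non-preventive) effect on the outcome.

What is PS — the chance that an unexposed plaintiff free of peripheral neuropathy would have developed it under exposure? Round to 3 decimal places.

PS ≈ 0.558

p₁ = P(outcome | exposed) = 545/813 = 0.67036
p₀ = P(outcome | unexposed) = 764/2996 = 0.25501
Under exogeneity and monotonicity, PS = (p₁ − p₀) / (1 − p₀).
PS = (0.67036 − 0.25501) / (1 − 0.25501) = 0.41535 / 0.74499 ≈ 0.5575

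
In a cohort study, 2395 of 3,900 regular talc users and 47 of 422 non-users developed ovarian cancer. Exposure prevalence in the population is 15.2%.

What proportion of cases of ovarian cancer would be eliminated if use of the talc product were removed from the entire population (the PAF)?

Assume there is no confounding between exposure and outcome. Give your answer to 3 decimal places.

p₁ = P(outcome | exposed) = 2395/3900 = 0.6141
p₀ = P(outcome | unexposed) = 47/422 = 0.11137
Overall risk P(Y=1) = π·p₁ + (1−π)·p₀ = 0.152×0.6141 + 0.848×0.11137 = 0.18779.
Under exogeneity, PAF = [P(Y=1) − p₀] / P(Y=1).
PAF = (0.18779 − 0.11137) / 0.18779 ≈ 0.4069

PAF ≈ 0.407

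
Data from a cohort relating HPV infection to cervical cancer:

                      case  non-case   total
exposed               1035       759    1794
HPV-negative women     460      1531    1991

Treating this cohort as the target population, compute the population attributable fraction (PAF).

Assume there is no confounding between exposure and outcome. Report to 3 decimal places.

p₁ = P(outcome | exposed) = 1035/1794 = 0.57692
p₀ = P(outcome | unexposed) = 460/1991 = 0.23104
Exposure prevalence π = 1794/3785 = 0.47398; overall risk P(Y=1) = 0.39498.
Under exogeneity, PAF = [P(Y=1) − p₀]/P(Y=1).
PAF = (0.39498 − 0.23104) / 0.39498 ≈ 0.4151

PAF ≈ 0.415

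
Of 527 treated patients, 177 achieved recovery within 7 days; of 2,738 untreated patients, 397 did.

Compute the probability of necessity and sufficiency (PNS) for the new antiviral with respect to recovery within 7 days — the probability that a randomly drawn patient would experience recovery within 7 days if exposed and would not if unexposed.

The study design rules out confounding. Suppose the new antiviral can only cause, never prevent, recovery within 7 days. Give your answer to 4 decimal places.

PNS ≈ 0.1909

p₁ = P(outcome | exposed) = 177/527 = 0.33586
p₀ = P(outcome | unexposed) = 397/2738 = 0.145
Under exogeneity and monotonicity, PNS = p₁ − p₀.
PNS = 0.33586 − 0.145 = 0.19087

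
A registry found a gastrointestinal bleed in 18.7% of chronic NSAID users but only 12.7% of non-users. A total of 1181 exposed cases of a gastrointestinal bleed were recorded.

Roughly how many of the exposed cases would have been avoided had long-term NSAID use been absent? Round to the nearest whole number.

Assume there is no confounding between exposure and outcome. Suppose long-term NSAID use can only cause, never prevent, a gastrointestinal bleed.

about 379 cases

p₁ = 0.187, p₀ = 0.127.
PN = (p₁ − p₀)/p₁ = (0.187 − 0.127) / 0.187 ≈ 0.32086.
Attributable cases ≈ PN × (exposed cases) = 0.32086 × 1181 ≈ 378.93.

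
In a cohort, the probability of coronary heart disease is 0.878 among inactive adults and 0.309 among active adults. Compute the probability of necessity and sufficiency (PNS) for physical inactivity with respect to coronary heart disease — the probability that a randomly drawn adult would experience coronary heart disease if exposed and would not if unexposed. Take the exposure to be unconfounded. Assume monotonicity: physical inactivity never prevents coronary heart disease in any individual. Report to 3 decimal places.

Let p₁ = 0.878, p₀ = 0.309.
Under exogeneity and monotonicity, PNS = p₁ − p₀.
PNS = 0.878 − 0.309 = 0.569

PNS ≈ 0.569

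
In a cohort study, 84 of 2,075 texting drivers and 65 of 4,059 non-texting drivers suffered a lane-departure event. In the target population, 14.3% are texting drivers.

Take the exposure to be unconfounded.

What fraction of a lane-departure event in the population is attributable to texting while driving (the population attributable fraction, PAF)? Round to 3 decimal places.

PAF ≈ 0.179

p₁ = P(outcome | exposed) = 84/2075 = 0.040482
p₀ = P(outcome | unexposed) = 65/4059 = 0.016014
Overall risk P(Y=1) = π·p₁ + (1−π)·p₀ = 0.143×0.040482 + 0.857×0.016014 = 0.019513.
Under exogeneity, PAF = [P(Y=1) − p₀] / P(Y=1).
PAF = (0.019513 − 0.016014) / 0.019513 ≈ 0.1793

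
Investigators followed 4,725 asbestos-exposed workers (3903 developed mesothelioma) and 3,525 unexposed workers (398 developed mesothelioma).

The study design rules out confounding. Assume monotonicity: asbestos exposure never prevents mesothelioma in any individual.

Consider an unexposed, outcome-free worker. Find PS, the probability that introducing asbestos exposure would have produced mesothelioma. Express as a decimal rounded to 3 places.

PS ≈ 0.804

p₁ = P(outcome | exposed) = 3903/4725 = 0.82603
p₀ = P(outcome | unexposed) = 398/3525 = 0.11291
Under exogeneity and monotonicity, PS = (p₁ − p₀) / (1 − p₀).
PS = (0.82603 − 0.11291) / (1 − 0.11291) = 0.71312 / 0.88709 ≈ 0.8039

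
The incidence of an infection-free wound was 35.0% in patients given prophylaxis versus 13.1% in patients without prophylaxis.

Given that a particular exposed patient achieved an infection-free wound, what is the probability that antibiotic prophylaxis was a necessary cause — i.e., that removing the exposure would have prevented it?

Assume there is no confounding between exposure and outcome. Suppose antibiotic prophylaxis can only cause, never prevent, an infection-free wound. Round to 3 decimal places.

p₁ = 0.35, p₀ = 0.131.
Under exogeneity and monotonicity, PN = (p₁ − p₀) / p₁.
PN = (0.35 − 0.131) / 0.35 = 0.219 / 0.35 ≈ 0.6257

PN ≈ 0.626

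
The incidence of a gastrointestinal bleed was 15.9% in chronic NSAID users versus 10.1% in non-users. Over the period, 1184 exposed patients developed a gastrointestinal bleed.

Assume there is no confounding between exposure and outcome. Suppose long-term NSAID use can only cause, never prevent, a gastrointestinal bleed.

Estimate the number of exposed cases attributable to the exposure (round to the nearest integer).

p₁ = 0.159, p₀ = 0.101.
PN = (p₁ − p₀)/p₁ = (0.159 − 0.101) / 0.159 ≈ 0.36478.
Attributable cases ≈ PN × (exposed cases) = 0.36478 × 1184 ≈ 431.90.

about 432 cases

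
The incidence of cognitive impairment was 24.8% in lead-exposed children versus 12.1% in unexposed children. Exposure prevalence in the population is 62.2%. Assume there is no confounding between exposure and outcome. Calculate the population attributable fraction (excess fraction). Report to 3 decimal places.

p₁ = 0.248, p₀ = 0.121.
Overall risk P(Y=1) = π·p₁ + (1−π)·p₀ = 0.622×0.248 + 0.378×0.121 = 0.19999.
Under exogeneity, PAF = [P(Y=1) − p₀] / P(Y=1).
PAF = (0.19999 − 0.121) / 0.19999 ≈ 0.3950

PAF ≈ 0.395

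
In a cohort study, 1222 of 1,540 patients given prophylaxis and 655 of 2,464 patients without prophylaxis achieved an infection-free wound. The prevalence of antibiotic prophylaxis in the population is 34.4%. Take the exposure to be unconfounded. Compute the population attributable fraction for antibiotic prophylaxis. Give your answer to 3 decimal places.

p₁ = P(outcome | exposed) = 1222/1540 = 0.79351
p₀ = P(outcome | unexposed) = 655/2464 = 0.26583
Overall risk P(Y=1) = π·p₁ + (1−π)·p₀ = 0.344×0.79351 + 0.656×0.26583 = 0.44735.
Under exogeneity, PAF = [P(Y=1) − p₀] / P(Y=1).
PAF = (0.44735 − 0.26583) / 0.44735 ≈ 0.4058

PAF ≈ 0.406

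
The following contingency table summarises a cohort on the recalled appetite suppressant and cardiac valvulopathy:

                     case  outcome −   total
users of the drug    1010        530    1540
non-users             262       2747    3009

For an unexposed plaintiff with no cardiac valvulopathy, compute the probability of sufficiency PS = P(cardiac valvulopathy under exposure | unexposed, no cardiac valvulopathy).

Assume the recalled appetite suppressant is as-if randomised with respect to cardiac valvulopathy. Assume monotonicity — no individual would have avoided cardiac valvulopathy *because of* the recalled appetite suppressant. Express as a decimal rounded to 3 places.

PS ≈ 0.623

p₁ = P(outcome | exposed) = 1010/1540 = 0.65584
p₀ = P(outcome | unexposed) = 262/3009 = 0.087072
Under exogeneity and monotonicity, PS = (p₁ − p₀) / (1 − p₀).
PS = (0.65584 − 0.087072) / (1 − 0.087072) = 0.56877 / 0.91293 ≈ 0.6230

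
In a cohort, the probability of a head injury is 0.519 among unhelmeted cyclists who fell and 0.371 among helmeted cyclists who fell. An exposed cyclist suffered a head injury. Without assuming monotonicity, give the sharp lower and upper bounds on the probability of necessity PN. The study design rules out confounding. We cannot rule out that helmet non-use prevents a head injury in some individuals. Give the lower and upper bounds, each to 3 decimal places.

Let p₁ = 0.519, p₀ = 0.371.
Under exogeneity alone the bounds on PN are max{0,(p₁−p₀)/p₁} ≤ PN ≤ min{1,(1−p₀)/p₁}.
  lower = (p₁ − p₀)/p₁ = 0.148 / 0.519 ≈ 0.2852
  upper = min{1, (1 − p₀)/p₁} = 0.629 / 0.519 ≈ 1.2119 → capped at 1

0.285 ≤ PN ≤ 1.000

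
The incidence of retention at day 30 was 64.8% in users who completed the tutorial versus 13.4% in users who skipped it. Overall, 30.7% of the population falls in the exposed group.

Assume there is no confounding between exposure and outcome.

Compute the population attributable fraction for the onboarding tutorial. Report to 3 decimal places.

p₁ = 0.648, p₀ = 0.134.
Overall risk P(Y=1) = π·p₁ + (1−π)·p₀ = 0.307×0.648 + 0.693×0.134 = 0.2918.
Under exogeneity, PAF = [P(Y=1) − p₀] / P(Y=1).
PAF = (0.2918 − 0.134) / 0.2918 ≈ 0.5408

PAF ≈ 0.541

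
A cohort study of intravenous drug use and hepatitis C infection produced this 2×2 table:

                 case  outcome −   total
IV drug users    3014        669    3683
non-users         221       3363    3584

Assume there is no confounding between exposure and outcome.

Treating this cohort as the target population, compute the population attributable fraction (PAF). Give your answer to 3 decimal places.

p₁ = P(outcome | exposed) = 3014/3683 = 0.81835
p₀ = P(outcome | unexposed) = 221/3584 = 0.061663
Exposure prevalence π = 3683/7267 = 0.50681; overall risk P(Y=1) = 0.44516.
Under exogeneity, PAF = [P(Y=1) − p₀]/P(Y=1).
PAF = (0.44516 − 0.061663) / 0.44516 ≈ 0.8615

PAF ≈ 0.861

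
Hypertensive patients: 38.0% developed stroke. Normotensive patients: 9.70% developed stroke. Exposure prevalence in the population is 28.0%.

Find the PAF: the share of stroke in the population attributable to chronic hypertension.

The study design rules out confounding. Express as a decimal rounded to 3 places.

p₁ = 0.38, p₀ = 0.097.
Overall risk P(Y=1) = π·p₁ + (1−π)·p₀ = 0.28×0.38 + 0.72×0.097 = 0.17624.
Under exogeneity, PAF = [P(Y=1) − p₀] / P(Y=1).
PAF = (0.17624 − 0.097) / 0.17624 ≈ 0.4496

PAF ≈ 0.450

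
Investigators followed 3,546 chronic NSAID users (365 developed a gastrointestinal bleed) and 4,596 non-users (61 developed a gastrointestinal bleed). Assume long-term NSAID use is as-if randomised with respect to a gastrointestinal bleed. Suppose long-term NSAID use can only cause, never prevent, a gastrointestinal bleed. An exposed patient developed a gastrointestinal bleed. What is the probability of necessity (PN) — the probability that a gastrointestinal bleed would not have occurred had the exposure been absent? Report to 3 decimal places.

PN ≈ 0.871

p₁ = P(outcome | exposed) = 365/3546 = 0.10293
p₀ = P(outcome | unexposed) = 61/4596 = 0.013272
Under exogeneity and monotonicity, PN = (p₁ − p₀) / p₁.
PN = (0.10293 − 0.013272) / 0.10293 = 0.08966 / 0.10293 ≈ 0.8711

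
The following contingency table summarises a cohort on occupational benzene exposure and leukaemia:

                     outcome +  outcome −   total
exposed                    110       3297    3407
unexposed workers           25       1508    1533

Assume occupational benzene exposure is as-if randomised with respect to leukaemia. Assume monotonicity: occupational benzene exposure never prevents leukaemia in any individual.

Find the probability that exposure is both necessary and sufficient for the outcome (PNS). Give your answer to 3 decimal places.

p₁ = P(outcome | exposed) = 110/3407 = 0.032286
p₀ = P(outcome | unexposed) = 25/1533 = 0.016308
Under exogeneity and monotonicity, PNS = p₁ − p₀.
PNS = 0.032286 − 0.016308 = 0.015979

PNS ≈ 0.016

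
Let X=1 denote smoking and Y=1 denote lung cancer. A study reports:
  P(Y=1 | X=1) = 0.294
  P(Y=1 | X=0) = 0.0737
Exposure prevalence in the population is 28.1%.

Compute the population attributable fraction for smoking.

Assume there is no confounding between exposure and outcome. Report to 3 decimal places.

PAF ≈ 0.457

Let p₁ = 0.294, p₀ = 0.0737.
Overall risk P(Y=1) = π·p₁ + (1−π)·p₀ = 0.281×0.294 + 0.719×0.0737 = 0.1356.
Under exogeneity, PAF = [P(Y=1) − p₀] / P(Y=1).
PAF = (0.1356 − 0.0737) / 0.1356 ≈ 0.4565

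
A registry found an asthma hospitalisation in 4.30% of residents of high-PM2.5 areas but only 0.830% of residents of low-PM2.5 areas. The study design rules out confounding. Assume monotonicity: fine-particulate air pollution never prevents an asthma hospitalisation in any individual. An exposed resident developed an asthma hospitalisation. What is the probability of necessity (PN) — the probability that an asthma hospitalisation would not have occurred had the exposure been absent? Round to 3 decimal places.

p₁ = 0.043, p₀ = 0.0083.
Under exogeneity and monotonicity, PN = (p₁ − p₀) / p₁.
PN = (0.043 − 0.0083) / 0.043 = 0.0347 / 0.043 ≈ 0.8070

PN ≈ 0.807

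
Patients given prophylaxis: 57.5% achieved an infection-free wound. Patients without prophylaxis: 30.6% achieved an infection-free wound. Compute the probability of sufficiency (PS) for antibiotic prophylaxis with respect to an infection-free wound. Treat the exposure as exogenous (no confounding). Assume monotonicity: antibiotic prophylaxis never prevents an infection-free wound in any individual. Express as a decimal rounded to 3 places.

PS ≈ 0.388

p₁ = 0.575, p₀ = 0.306.
Under exogeneity and monotonicity, PS = (p₁ − p₀) / (1 − p₀).
PS = (0.575 − 0.306) / (1 − 0.306) = 0.269 / 0.694 ≈ 0.3876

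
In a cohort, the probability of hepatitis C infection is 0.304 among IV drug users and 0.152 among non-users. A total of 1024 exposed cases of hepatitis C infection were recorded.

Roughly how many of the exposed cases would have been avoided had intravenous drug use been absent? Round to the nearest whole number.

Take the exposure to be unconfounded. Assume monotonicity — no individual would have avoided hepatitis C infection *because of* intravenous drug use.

Let p₁ = 0.304, p₀ = 0.152.
PN = (p₁ − p₀)/p₁ = (0.304 − 0.152) / 0.304 ≈ 0.50000.
Attributable cases ≈ PN × (exposed cases) = 0.50000 × 1024 ≈ 512.00.

about 512 cases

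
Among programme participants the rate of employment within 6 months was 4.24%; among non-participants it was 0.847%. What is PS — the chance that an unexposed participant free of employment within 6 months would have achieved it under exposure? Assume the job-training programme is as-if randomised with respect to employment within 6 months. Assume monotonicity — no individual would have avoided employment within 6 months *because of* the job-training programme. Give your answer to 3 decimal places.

PS ≈ 0.034

p₁ = 0.0424, p₀ = 0.00847.
Under exogeneity and monotonicity, PS = (p₁ − p₀) / (1 − p₀).
PS = (0.0424 − 0.00847) / (1 − 0.00847) = 0.03393 / 0.99153 ≈ 0.0342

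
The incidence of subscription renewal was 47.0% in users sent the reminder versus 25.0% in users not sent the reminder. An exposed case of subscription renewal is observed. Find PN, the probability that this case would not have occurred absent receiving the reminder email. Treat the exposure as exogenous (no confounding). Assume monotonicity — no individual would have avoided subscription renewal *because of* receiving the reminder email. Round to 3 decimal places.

PN ≈ 0.468

p₁ = 0.47, p₀ = 0.25.
Under exogeneity and monotonicity, PN = (p₁ − p₀) / p₁.
PN = (0.47 − 0.25) / 0.47 = 0.22 / 0.47 ≈ 0.4681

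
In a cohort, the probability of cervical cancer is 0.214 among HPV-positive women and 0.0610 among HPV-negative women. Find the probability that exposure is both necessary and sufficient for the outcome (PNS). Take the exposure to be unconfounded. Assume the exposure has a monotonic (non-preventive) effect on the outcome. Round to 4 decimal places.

Let p₁ = 0.214, p₀ = 0.061.
Under exogeneity and monotonicity, PNS = p₁ − p₀.
PNS = 0.214 − 0.061 = 0.153

PNS ≈ 0.1530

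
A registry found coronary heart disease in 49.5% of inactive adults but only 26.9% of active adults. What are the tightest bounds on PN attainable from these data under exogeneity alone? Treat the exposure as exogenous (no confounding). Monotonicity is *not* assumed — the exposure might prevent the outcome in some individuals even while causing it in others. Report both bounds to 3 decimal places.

0.457 ≤ PN ≤ 1.000

p₁ = 0.495, p₀ = 0.269.
Under exogeneity alone the bounds on PN are max{0,(p₁−p₀)/p₁} ≤ PN ≤ min{1,(1−p₀)/p₁}.
  lower = (p₁ − p₀)/p₁ = 0.226 / 0.495 ≈ 0.4566
  upper = min{1, (1 − p₀)/p₁} = 0.731 / 0.495 ≈ 1.4768 → capped at 1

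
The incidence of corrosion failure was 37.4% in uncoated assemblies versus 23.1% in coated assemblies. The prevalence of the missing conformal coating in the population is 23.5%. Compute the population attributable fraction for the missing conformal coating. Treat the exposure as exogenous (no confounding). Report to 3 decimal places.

PAF ≈ 0.127

p₁ = 0.374, p₀ = 0.231.
Overall risk P(Y=1) = π·p₁ + (1−π)·p₀ = 0.235×0.374 + 0.765×0.231 = 0.2646.
Under exogeneity, PAF = [P(Y=1) − p₀] / P(Y=1).
PAF = (0.2646 − 0.231) / 0.2646 ≈ 0.1270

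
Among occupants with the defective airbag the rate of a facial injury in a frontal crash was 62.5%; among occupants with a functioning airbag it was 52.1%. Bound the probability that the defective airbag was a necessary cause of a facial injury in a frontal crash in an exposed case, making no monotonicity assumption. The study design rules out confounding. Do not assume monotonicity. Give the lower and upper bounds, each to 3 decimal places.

p₁ = 0.625, p₀ = 0.521.
Under exogeneity alone the bounds on PN are max{0,(p₁−p₀)/p₁} ≤ PN ≤ min{1,(1−p₀)/p₁}.
  lower = (p₁ − p₀)/p₁ = 0.104 / 0.625 ≈ 0.1664
  upper = min{1, (1 − p₀)/p₁} = 0.479 / 0.625 ≈ 0.7664

0.166 ≤ PN ≤ 0.766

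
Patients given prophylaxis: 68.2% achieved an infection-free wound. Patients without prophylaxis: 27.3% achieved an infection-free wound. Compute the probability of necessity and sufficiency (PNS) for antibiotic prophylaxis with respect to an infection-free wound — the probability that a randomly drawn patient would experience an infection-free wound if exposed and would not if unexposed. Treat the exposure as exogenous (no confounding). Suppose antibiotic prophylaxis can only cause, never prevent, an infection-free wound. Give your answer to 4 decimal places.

PNS ≈ 0.4090

p₁ = 0.682, p₀ = 0.273.
Under exogeneity and monotonicity, PNS = p₁ − p₀.
PNS = 0.682 − 0.273 = 0.409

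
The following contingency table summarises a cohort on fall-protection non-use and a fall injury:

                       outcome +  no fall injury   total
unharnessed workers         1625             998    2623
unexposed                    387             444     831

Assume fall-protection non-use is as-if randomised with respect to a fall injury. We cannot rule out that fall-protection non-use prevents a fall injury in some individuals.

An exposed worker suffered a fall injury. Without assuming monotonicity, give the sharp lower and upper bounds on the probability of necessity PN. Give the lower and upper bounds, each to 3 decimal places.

0.248 ≤ PN ≤ 0.862

p₁ = P(outcome | exposed) = 1625/2623 = 0.61952
p₀ = P(outcome | unexposed) = 387/831 = 0.4657
Under exogeneity alone the bounds on PN are max{0,(p₁−p₀)/p₁} ≤ PN ≤ min{1,(1−p₀)/p₁}.
  lower = (p₁ − p₀)/p₁ = 0.15382 / 0.61952 ≈ 0.2483
  upper = min{1, (1 − p₀)/p₁} = 0.5343 / 0.61952 ≈ 0.8624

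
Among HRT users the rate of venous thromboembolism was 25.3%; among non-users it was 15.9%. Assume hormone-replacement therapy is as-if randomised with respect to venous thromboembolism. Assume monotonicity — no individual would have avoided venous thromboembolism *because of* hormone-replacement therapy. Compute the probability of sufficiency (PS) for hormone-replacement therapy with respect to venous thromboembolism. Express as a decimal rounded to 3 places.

p₁ = 0.253, p₀ = 0.159.
Under exogeneity and monotonicity, PS = (p₁ − p₀) / (1 − p₀).
PS = (0.253 − 0.159) / (1 − 0.159) = 0.094 / 0.841 ≈ 0.1118

PS ≈ 0.112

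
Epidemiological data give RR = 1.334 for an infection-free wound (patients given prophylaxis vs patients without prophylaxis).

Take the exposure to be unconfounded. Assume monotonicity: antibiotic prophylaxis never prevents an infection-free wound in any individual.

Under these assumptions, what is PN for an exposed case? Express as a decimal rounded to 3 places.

PN ≈ 0.250

Under exogeneity and monotonicity, PN = (RR − 1) / RR = 1 − 1/RR.
PN = (1.334 − 1) / 1.334 = 0.334 / 1.334 ≈ 0.2504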